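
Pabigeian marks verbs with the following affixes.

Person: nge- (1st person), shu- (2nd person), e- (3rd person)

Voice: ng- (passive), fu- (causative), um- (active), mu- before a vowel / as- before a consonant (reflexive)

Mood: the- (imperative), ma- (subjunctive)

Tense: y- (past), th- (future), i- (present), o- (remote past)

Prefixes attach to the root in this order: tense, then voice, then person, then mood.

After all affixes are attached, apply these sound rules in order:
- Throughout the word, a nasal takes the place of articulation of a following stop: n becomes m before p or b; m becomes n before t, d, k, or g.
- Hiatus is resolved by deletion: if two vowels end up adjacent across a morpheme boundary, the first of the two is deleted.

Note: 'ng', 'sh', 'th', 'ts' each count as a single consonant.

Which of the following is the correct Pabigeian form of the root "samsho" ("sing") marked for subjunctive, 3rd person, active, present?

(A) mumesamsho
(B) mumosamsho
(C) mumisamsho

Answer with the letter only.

Attach tense present i- → isamsho.
Attach voice active um- → umisamsho.
Attach person 3rd person e- → eumisamsho.
Attach mood subjunctive ma- → maeumisamsho.
Nasal assimilation: no change.
Apply vowel deletion: maeumisamsho → mumisamsho.
So the correct form is mumisamsho, option (C).
(A) mumesamsho is wrong: it has the affixes in the wrong order.
(B) mumosamsho is wrong: it uses remote past instead of present for tense.

C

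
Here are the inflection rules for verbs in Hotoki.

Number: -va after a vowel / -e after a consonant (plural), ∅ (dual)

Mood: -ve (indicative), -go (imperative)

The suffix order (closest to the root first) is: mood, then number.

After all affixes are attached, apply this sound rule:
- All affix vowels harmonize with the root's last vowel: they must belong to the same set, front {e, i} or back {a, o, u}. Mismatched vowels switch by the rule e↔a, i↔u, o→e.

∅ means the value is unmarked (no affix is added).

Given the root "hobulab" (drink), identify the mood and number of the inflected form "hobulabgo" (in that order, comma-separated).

Segment: hobulab-go.
mood: -go → imperative.
number: ∅ → dual.

imperative, dual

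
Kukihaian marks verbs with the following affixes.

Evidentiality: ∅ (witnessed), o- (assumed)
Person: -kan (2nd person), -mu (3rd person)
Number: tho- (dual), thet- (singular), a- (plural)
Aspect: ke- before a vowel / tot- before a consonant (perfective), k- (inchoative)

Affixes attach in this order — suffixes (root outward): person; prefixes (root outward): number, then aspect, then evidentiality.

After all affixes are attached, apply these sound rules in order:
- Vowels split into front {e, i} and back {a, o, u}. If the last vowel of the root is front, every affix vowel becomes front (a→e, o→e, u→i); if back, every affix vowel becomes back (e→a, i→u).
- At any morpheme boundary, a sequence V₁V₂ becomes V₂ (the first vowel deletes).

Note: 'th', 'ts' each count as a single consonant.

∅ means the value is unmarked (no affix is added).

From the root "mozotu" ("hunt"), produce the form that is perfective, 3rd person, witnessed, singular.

totthatmozotumu

Attach number singular thet- → thetmozotu.
Attach aspect perfective tot- (before consonant 'th') → totthetmozotu.
Attach person 3rd person -mu → totthetmozotumu.
evidentiality = witnessed: zero marking, form stays totthetmozotumu.
Apply vowel harmony: totthetmozotumu → totthatmozotumu.
Vowel deletion: no change.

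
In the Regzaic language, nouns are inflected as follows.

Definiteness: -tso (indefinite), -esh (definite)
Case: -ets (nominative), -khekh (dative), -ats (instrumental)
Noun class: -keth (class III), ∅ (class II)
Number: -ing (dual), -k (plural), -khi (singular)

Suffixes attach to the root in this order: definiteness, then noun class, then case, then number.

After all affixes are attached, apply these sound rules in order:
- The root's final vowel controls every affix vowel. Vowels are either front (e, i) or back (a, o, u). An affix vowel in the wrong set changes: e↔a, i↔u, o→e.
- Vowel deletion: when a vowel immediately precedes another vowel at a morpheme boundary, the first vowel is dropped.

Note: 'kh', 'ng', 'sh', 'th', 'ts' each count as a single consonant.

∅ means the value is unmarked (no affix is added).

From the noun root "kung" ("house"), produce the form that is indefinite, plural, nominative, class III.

Attach definiteness indefinite -tso → kungtso.
Attach noun class class III -keth → kungtsoketh.
Attach case nominative -ets → kungtsokethets.
Attach number plural -k → kungtsokethetsk.
Apply vowel harmony: kungtsokethetsk → kungtsokathatsk.
Vowel deletion: no change.

kungtsokathatsk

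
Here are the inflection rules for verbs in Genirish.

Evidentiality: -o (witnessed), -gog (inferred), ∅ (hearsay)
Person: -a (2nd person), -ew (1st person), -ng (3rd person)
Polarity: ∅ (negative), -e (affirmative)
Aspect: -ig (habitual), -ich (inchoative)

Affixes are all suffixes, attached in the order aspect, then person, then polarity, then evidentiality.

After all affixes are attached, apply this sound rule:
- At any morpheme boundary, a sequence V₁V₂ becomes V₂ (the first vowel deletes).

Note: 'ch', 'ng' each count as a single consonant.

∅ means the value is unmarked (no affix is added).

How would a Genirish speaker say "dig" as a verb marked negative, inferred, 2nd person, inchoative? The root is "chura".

Attach aspect inchoative -ich → churaich.
Attach person 2nd person -a → churaicha.
polarity = negative: zero marking, form stays churaicha.
Attach evidentiality inferred -gog → churaichagog.
Apply vowel deletion: churaichagog → churichagog.

churichagog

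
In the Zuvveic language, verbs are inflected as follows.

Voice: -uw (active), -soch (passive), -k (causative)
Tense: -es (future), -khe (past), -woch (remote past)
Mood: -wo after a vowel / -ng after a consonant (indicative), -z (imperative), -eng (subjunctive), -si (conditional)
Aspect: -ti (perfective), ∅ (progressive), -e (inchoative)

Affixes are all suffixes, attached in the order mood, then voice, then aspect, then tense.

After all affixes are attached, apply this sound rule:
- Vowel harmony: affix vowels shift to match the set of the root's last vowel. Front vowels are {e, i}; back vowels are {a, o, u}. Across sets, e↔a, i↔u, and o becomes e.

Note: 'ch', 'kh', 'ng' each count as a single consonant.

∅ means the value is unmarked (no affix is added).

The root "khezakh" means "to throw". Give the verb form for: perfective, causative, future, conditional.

Attach mood conditional -si → khezakhsi.
Attach voice causative -k → khezakhsik.
Attach aspect perfective -ti → khezakhsikti.
Attach tense future -es → khezakhsikties.
Apply vowel harmony: khezakhsikties → khezakhsuktuas.

khezakhsuktuas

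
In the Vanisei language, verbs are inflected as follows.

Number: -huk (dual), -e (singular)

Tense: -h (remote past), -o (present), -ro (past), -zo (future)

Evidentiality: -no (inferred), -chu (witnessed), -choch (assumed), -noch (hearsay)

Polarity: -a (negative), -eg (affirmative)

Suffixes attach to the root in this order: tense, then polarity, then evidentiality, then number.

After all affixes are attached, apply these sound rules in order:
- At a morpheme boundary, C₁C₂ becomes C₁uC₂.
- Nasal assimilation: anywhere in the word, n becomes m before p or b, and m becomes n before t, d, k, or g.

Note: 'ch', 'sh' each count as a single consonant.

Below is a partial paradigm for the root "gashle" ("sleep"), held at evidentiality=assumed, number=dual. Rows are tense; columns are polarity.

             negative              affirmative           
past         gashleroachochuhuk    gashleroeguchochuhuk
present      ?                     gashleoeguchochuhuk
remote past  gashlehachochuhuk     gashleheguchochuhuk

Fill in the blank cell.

gashleoachochuhuk

Attach tense present -o → gashleo.
Attach polarity negative -a → gashleoa.
Attach evidentiality assumed -choch → gashleoachoch.
Attach number dual -huk → gashleoachochhuk.
Apply epenthesis: gashleoachochhuk → gashleoachochuhuk.
Nasal assimilation: no change.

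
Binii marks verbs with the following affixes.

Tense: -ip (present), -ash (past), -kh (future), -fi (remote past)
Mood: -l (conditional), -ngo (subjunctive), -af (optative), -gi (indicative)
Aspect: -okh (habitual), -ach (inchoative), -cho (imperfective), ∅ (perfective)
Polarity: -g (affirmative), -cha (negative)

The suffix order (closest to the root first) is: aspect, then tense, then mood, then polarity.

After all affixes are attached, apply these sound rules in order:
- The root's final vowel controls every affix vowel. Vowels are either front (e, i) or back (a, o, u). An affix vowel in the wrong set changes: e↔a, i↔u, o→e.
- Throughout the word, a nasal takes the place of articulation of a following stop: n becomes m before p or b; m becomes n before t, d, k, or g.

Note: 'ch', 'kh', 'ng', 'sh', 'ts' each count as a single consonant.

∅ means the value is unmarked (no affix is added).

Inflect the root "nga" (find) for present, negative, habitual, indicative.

Attach aspect habitual -okh → ngaokh.
Attach tense present -ip → ngaokhip.
Attach mood indicative -gi → ngaokhipgi.
Attach polarity negative -cha → ngaokhipgicha.
Apply vowel harmony: ngaokhipgicha → ngaokhupgucha.
Nasal assimilation: no change.

ngaokhupgucha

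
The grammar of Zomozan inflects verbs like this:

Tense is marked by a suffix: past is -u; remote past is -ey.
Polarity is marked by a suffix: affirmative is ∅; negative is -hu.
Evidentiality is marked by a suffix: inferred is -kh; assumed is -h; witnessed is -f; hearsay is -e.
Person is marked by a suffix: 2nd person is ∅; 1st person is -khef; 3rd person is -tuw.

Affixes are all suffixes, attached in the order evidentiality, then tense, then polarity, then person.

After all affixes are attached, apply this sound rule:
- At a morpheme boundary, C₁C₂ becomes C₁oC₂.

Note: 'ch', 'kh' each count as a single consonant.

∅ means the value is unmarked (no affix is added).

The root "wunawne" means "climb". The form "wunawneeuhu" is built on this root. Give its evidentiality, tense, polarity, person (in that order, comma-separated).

hearsay, past, negative, 2nd person

Segment: wunawne-e-u-hu.
evidentiality: -e → hearsay.
tense: -u → past.
polarity: -hu → negative.
person: ∅ → 2nd person.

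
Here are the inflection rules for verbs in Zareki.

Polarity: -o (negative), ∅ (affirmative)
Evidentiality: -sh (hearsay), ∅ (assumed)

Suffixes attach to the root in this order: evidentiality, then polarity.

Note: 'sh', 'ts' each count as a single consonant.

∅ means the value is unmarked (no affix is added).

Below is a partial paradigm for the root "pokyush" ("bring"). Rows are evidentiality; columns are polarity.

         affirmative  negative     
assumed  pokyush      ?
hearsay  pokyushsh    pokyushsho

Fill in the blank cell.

evidentiality = assumed: zero marking, form stays pokyush.
Attach polarity negative -o → pokyusho.

pokyusho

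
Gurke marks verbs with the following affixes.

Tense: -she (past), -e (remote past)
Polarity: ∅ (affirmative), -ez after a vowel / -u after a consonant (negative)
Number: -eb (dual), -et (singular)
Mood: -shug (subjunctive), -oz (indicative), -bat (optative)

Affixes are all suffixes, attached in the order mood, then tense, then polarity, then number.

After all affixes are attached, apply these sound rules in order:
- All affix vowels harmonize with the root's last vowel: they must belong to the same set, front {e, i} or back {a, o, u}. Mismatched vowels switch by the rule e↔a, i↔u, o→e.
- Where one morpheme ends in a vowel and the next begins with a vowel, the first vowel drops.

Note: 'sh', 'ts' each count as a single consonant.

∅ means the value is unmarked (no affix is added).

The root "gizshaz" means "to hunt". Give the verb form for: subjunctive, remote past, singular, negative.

Attach mood subjunctive -shug → gizshazshug.
Attach tense remote past -e → gizshazshuge.
Attach polarity negative -ez (after vowel 'e') → gizshazshugeez.
Attach number singular -et → gizshazshugeezet.
Apply vowel harmony: gizshazshugeezet → gizshazshugaazat.
Apply vowel deletion: gizshazshugaazat → gizshazshugazat.

gizshazshugazat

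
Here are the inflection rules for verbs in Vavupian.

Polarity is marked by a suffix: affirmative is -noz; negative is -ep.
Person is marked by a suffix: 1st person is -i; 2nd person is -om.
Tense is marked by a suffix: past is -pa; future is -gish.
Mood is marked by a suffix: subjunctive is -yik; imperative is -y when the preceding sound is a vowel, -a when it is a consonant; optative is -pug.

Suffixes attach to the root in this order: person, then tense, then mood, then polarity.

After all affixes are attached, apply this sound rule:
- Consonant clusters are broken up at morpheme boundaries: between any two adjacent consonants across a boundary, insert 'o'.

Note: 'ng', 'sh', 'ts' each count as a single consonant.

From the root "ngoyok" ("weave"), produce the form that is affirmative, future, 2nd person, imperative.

ngoyokomogishanoz

Attach person 2nd person -om → ngoyokom.
Attach tense future -gish → ngoyokomgish.
Attach mood imperative -a (after consonant 'sh') → ngoyokomgisha.
Attach polarity affirmative -noz → ngoyokomgishanoz.
Apply epenthesis: ngoyokomgishanoz → ngoyokomogishanoz.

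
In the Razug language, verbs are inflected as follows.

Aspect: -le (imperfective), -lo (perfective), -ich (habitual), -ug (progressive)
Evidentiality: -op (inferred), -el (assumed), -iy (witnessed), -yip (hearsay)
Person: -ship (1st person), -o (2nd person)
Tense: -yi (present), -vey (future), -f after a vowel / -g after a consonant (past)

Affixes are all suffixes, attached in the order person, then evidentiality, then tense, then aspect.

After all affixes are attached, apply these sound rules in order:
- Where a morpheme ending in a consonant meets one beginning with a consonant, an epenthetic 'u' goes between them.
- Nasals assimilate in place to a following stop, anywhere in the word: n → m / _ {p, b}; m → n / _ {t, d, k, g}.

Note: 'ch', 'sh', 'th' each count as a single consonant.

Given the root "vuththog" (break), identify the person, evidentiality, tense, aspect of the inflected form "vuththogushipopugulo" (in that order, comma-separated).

1st person, inferred, past, perfective

Segment: vuththog-ship-op-g-lo.
person: -ship → 1st person.
evidentiality: -op → inferred.
tense: -f/g → past.
aspect: -lo → perfective.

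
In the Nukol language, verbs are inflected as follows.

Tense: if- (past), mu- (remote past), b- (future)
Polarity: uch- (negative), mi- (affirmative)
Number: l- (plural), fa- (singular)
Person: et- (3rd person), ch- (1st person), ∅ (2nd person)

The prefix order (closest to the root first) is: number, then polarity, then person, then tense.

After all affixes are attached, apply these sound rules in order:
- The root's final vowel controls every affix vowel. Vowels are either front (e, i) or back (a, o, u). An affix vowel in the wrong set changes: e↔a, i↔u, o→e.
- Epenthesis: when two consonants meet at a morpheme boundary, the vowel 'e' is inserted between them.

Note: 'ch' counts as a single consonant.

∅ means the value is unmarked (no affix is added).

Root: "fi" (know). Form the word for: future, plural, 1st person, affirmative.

Attach number plural l- → lfi.
Attach polarity affirmative mi- → milfi.
Attach person 1st person ch- → chmilfi.
Attach tense future b- → bchmilfi.
Vowel harmony: no change.
Apply epenthesis: bchmilfi → bechemilefi.

bechemilefi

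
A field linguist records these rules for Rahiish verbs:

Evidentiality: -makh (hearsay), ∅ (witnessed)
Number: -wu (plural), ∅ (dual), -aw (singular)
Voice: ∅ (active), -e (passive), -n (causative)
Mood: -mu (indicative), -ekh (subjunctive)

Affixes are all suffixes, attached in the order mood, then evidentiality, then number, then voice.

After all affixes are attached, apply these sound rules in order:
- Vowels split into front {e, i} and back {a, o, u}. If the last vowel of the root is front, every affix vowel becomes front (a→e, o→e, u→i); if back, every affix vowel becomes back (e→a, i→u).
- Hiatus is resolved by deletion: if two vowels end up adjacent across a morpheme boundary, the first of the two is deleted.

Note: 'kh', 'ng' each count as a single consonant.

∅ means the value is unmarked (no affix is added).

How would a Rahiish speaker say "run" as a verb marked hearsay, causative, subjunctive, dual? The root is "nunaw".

nunawakhmakhn

Attach mood subjunctive -ekh → nunawekh.
Attach evidentiality hearsay -makh → nunawekhmakh.
number = dual: zero marking, form stays nunawekhmakh.
Attach voice causative -n → nunawekhmakhn.
Apply vowel harmony: nunawekhmakhn → nunawakhmakhn.
Vowel deletion: no change.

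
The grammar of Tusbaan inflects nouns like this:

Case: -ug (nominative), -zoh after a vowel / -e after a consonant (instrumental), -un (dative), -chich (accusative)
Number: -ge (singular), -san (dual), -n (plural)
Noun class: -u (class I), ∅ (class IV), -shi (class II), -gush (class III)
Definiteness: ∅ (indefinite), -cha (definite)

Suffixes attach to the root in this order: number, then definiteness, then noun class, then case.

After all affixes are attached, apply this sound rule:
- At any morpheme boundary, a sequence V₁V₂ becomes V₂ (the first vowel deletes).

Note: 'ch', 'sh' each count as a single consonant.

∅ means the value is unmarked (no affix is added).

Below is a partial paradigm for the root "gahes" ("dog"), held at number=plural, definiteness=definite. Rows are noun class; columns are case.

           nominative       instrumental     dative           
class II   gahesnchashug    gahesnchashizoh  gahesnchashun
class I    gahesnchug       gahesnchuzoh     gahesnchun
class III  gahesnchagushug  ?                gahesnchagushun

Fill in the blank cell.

gahesnchagushe

Attach number plural -n → gahesn.
Attach definiteness definite -cha → gahesncha.
Attach noun class class III -gush → gahesnchagush.
Attach case instrumental -e (after consonant 'sh') → gahesnchagushe.
Vowel deletion: no change.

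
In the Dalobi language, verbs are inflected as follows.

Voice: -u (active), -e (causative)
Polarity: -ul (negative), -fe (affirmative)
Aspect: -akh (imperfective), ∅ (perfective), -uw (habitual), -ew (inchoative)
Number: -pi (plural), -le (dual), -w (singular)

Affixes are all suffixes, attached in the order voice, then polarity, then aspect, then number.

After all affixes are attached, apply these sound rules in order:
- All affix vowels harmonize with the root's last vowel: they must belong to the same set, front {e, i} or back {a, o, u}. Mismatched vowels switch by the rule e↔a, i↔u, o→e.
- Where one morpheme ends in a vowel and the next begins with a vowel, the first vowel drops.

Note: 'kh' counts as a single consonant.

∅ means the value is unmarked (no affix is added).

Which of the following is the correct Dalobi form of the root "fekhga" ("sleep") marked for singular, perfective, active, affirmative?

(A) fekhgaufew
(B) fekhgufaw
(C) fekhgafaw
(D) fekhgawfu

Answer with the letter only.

Attach voice active -u → fekhgau.
Attach polarity affirmative -fe → fekhgaufe.
aspect = perfective: zero marking, form stays fekhgaufe.
Attach number singular -w → fekhgaufew.
Apply vowel harmony: fekhgaufew → fekhgaufaw.
Apply vowel deletion: fekhgaufaw → fekhgufaw.
So the correct form is fekhgufaw, option (B).
(A) fekhgaufew is wrong: it fails to apply the sound rule(s).
(C) fekhgafaw is wrong: it uses causative instead of active for voice.
(D) fekhgawfu is wrong: it has the affixes in the wrong order.

B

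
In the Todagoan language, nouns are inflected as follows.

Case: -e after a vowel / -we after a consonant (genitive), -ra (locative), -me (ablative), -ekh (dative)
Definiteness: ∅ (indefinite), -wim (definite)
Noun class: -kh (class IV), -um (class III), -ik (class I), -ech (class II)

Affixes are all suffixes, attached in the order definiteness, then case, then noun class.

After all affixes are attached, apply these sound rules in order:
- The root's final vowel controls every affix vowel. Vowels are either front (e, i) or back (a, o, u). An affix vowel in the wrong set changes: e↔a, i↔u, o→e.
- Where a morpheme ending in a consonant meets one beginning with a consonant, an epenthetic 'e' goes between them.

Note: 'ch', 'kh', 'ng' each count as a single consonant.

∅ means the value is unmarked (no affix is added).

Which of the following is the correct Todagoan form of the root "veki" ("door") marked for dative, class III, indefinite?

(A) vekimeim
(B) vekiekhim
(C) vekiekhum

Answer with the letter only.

definiteness = indefinite: zero marking, form stays veki.
Attach case dative -ekh → vekiekh.
Attach noun class class III -um → vekiekhum.
Apply vowel harmony: vekiekhum → vekiekhim.
Epenthesis: no change.
So the correct form is vekiekhim, option (B).
(A) vekimeim is wrong: it uses ablative instead of dative for case.
(C) vekiekhum is wrong: it fails to apply the sound rule(s).

B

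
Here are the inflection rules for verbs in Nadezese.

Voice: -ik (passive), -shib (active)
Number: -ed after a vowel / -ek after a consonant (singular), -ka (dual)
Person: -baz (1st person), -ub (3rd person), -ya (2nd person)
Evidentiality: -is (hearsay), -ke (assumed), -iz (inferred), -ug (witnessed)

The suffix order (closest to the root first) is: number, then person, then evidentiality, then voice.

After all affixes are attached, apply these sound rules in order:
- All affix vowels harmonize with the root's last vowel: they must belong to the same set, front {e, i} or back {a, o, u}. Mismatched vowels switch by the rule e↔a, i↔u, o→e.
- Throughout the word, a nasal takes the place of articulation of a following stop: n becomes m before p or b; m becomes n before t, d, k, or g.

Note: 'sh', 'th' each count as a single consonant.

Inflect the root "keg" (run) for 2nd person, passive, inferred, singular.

kegekyeizik

Attach number singular -ek (after consonant 'g') → kegek.
Attach person 2nd person -ya → kegekya.
Attach evidentiality inferred -iz → kegekyaiz.
Attach voice passive -ik → kegekyaizik.
Apply vowel harmony: kegekyaizik → kegekyeizik.
Nasal assimilation: no change.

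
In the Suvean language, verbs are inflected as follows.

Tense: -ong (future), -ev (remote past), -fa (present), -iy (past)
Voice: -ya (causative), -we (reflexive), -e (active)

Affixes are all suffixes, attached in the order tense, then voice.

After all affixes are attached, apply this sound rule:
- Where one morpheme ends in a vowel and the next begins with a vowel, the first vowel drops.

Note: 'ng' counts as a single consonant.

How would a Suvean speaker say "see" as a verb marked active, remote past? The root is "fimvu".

fimveve

Attach tense remote past -ev → fimvuev.
Attach voice active -e → fimvueve.
Apply vowel deletion: fimvueve → fimveve.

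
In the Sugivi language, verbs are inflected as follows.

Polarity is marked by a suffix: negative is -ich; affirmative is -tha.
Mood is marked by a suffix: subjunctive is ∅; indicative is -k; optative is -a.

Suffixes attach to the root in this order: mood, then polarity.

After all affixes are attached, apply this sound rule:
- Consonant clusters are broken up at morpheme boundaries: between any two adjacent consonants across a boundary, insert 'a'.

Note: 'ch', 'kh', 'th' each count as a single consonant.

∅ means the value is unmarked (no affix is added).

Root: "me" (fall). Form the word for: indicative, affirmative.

mekatha

Attach mood indicative -k → mek.
Attach polarity affirmative -tha → mektha.
Apply epenthesis: mektha → mekatha.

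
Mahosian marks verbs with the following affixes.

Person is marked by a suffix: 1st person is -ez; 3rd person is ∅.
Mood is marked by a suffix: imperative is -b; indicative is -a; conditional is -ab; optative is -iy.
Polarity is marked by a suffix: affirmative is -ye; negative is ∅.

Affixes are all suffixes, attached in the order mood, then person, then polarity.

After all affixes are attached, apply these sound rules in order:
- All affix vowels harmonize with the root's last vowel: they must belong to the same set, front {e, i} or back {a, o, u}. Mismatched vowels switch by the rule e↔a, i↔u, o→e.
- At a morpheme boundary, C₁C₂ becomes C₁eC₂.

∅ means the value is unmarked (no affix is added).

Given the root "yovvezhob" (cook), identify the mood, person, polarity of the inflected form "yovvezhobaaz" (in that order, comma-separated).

indicative, 1st person, negative

Segment: yovvezhob-a-ez.
mood: -a → indicative.
person: -ez → 1st person.
polarity: ∅ → negative.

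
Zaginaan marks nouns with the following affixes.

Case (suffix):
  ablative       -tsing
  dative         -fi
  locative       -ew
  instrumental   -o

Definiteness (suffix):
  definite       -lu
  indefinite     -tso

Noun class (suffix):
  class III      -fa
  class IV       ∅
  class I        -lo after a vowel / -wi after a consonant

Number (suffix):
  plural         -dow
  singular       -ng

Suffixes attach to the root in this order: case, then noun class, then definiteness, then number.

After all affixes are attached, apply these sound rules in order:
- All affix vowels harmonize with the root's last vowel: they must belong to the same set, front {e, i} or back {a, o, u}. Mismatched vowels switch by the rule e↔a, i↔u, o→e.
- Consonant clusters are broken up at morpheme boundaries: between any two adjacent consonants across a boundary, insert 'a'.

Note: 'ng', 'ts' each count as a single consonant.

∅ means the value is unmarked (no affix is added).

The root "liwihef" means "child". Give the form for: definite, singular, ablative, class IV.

Attach case ablative -tsing → liwiheftsing.
noun class = class IV: zero marking, form stays liwiheftsing.
Attach definiteness definite -lu → liwiheftsinglu.
Attach number singular -ng → liwiheftsinglung.
Apply vowel harmony: liwiheftsinglung → liwiheftsingling.
Apply epenthesis: liwiheftsingling → liwihefatsingaling.

liwihefatsingaling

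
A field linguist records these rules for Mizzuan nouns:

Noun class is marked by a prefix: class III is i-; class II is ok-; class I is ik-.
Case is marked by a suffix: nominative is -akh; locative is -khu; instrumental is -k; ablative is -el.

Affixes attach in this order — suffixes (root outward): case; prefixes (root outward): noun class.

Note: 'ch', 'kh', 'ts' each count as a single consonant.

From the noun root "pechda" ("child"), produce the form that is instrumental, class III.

Attach case instrumental -k → pechdak.
Attach noun class class III i- → ipechdak.

ipechdak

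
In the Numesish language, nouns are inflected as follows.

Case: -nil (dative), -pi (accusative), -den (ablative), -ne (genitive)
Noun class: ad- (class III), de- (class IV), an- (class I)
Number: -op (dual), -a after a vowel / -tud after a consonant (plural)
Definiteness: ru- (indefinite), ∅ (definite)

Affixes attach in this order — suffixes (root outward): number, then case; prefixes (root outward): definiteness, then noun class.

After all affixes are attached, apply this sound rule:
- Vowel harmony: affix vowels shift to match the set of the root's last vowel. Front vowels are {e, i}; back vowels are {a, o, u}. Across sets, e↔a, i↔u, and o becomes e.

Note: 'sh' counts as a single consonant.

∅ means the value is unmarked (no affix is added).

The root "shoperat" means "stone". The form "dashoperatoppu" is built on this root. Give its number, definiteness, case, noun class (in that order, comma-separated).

Segment: de-shoperat-op-pi.
number: -op → dual.
definiteness: ∅ → definite.
case: -pi → accusative.
noun class: de- → class IV.

dual, definite, accusative, class IV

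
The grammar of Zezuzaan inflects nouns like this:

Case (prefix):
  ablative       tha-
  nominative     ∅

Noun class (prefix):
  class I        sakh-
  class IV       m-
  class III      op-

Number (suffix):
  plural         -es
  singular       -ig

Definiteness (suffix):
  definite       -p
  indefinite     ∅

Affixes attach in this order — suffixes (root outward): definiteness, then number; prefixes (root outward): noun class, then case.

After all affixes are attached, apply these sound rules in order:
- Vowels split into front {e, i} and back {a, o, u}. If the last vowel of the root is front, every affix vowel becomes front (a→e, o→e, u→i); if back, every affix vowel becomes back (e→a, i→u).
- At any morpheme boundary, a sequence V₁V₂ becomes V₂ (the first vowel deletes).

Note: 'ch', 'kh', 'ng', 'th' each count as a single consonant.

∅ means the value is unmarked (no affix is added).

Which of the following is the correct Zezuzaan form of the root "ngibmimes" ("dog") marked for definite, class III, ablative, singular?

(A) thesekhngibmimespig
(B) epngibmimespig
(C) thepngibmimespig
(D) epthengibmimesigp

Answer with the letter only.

Attach definiteness definite -p → ngibmimesp.
Attach number singular -ig → ngibmimespig.
Attach noun class class III op- → opngibmimespig.
Attach case ablative tha- → thaopngibmimespig.
Apply vowel harmony: thaopngibmimespig → theepngibmimespig.
Apply vowel deletion: theepngibmimespig → thepngibmimespig.
So the correct form is thepngibmimespig, option (C).
(A) thesekhngibmimespig is wrong: it uses class I instead of class III for noun class.
(B) epngibmimespig is wrong: it uses nominative instead of ablative for case.
(D) epthengibmimesigp is wrong: it has the affixes in the wrong order.

C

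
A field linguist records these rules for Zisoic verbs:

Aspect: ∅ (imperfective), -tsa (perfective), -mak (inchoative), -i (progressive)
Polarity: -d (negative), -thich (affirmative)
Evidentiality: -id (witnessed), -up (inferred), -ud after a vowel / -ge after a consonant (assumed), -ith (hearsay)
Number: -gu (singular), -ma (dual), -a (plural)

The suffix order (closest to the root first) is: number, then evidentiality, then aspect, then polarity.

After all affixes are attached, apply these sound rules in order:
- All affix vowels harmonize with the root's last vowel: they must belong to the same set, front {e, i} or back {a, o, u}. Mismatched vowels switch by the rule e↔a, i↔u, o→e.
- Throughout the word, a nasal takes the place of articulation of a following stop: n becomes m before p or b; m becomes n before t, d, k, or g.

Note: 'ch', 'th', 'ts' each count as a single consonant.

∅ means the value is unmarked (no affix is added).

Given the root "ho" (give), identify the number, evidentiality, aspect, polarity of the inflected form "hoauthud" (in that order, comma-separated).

plural, hearsay, progressive, negative

Segment: ho-a-ith-i-d.
number: -a → plural.
evidentiality: -ith → hearsay.
aspect: -i → progressive.
polarity: -d → negative.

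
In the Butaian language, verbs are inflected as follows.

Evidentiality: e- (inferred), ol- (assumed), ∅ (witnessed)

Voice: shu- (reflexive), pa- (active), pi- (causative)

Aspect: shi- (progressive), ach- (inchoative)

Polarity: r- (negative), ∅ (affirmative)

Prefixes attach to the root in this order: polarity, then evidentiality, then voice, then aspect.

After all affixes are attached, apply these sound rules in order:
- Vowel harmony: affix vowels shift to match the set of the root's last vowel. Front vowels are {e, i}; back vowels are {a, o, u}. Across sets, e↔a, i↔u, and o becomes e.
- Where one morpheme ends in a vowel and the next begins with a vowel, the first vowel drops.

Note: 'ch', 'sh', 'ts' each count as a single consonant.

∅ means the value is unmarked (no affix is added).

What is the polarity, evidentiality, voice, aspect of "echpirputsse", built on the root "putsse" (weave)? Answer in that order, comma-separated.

Segment: ach-pi-r-putsse.
polarity: r- → negative.
evidentiality: ∅ → witnessed.
voice: pi- → causative.
aspect: ach- → inchoative.

negative, witnessed, causative, inchoative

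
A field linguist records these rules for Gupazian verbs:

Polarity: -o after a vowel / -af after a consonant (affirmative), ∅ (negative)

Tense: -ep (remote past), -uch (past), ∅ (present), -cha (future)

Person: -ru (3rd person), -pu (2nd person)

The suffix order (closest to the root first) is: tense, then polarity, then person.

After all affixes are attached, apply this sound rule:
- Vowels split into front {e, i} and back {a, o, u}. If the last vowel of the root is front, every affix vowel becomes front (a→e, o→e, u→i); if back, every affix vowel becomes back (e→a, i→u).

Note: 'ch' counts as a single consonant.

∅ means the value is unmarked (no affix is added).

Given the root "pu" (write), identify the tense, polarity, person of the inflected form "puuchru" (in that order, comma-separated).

past, negative, 3rd person

Segment: pu-uch-ru.
tense: -uch → past.
polarity: ∅ → negative.
person: -ru → 3rd person.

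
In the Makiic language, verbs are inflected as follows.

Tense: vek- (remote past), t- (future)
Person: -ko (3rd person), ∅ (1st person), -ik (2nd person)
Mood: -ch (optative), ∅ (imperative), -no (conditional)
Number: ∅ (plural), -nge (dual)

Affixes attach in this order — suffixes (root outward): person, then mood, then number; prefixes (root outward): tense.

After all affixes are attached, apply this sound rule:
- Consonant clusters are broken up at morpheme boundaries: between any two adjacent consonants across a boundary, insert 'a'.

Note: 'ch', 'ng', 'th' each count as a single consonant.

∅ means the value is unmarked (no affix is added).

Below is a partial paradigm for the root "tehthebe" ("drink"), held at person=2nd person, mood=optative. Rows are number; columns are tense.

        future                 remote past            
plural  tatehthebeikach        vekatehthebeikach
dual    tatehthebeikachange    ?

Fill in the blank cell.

Attach tense remote past vek- → vektehthebe.
Attach person 2nd person -ik → vektehthebeik.
Attach mood optative -ch → vektehthebeikch.
Attach number dual -nge → vektehthebeikchnge.
Apply epenthesis: vektehthebeikchnge → vekatehthebeikachange.

vekatehthebeikachange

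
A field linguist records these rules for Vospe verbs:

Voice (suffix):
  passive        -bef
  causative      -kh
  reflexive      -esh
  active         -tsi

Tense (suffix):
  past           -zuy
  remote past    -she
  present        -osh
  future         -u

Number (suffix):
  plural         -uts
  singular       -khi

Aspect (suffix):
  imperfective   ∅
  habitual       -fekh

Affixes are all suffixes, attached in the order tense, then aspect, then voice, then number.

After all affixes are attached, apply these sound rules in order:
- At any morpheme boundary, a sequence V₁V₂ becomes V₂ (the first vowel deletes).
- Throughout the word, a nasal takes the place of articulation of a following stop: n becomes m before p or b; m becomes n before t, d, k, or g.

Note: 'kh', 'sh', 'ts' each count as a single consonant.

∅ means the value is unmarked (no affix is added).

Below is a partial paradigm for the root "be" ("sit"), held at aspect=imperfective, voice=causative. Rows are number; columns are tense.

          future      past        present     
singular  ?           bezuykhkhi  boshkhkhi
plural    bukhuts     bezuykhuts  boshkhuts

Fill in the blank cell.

bukhkhi

Attach tense future -u → beu.
aspect = imperfective: zero marking, form stays beu.
Attach voice causative -kh → beukh.
Attach number singular -khi → beukhkhi.
Apply vowel deletion: beukhkhi → bukhkhi.
Nasal assimilation: no change.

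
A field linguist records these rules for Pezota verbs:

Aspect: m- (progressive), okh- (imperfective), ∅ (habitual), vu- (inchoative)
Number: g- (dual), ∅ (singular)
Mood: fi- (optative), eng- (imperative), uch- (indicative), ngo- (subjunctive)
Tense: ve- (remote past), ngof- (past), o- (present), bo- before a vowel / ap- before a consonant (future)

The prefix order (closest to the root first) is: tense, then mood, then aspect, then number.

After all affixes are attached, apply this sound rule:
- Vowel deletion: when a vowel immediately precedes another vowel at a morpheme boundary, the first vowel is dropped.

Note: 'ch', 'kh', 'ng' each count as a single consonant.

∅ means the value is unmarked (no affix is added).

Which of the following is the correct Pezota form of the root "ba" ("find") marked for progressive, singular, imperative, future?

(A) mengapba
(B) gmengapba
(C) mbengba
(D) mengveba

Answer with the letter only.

A

Attach tense future ap- (before consonant 'b') → apba.
Attach mood imperative eng- → engapba.
Attach aspect progressive m- → mengapba.
number = singular: zero marking, form stays mengapba.
Vowel deletion: no change.
So the correct form is mengapba, option (A).
(C) mbengba is wrong: it has the affixes in the wrong order.
(D) mengveba is wrong: it uses remote past instead of future for tense.
(B) gmengapba is wrong: it uses dual instead of singular for number.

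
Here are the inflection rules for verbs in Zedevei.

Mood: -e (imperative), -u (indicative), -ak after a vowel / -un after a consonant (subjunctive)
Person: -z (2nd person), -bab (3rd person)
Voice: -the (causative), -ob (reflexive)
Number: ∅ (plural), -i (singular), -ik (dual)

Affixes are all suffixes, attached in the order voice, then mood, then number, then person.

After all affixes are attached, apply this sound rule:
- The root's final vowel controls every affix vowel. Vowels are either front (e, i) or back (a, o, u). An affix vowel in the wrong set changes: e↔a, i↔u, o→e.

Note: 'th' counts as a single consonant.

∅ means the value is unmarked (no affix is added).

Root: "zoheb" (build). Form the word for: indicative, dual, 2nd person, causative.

zohebtheiikz

Attach voice causative -the → zohebthe.
Attach mood indicative -u → zohebtheu.
Attach number dual -ik → zohebtheuik.
Attach person 2nd person -z → zohebtheuikz.
Apply vowel harmony: zohebtheuikz → zohebtheiikz.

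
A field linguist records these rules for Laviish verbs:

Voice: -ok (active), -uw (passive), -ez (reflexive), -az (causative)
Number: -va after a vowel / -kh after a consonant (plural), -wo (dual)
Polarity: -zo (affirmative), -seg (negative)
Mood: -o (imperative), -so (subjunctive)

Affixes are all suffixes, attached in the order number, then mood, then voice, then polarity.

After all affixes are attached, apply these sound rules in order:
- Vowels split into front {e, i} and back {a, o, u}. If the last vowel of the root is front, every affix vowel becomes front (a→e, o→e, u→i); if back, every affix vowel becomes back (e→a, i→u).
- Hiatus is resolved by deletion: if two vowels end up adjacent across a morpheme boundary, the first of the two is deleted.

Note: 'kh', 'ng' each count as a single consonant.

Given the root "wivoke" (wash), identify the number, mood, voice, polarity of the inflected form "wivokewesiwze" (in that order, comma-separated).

Segment: wivoke-wo-so-uw-zo.
number: -wo → dual.
mood: -so → subjunctive.
voice: -uw → passive.
polarity: -zo → affirmative.

dual, subjunctive, passive, affirmative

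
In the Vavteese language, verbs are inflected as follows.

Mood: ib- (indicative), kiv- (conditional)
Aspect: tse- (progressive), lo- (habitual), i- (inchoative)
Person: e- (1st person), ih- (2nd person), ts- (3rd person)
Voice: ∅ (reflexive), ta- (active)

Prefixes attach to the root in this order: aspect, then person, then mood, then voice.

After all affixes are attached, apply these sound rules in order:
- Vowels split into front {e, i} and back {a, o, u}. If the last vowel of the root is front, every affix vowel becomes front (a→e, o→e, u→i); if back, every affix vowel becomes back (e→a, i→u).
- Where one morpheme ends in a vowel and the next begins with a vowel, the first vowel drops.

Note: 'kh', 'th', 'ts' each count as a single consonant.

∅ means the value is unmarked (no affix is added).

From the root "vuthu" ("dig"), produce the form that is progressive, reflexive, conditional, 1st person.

Attach aspect progressive tse- → tsevuthu.
Attach person 1st person e- → etsevuthu.
Attach mood conditional kiv- → kivetsevuthu.
voice = reflexive: zero marking, form stays kivetsevuthu.
Apply vowel harmony: kivetsevuthu → kuvatsavuthu.
Vowel deletion: no change.

kuvatsavuthu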